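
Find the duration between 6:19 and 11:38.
From 6:19 to 11:38:
(11 x 60 + 38) - (6 x 60 + 19) = 698 - 379 = 319 minutes
= 5 hours and 19 minutes

Final answer: 5 hours and 19 minutes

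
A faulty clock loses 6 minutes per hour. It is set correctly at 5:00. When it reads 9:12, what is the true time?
For every 60 true minutes, the faulty clock advances 54 minutes, so 1 faulty-clock minute corresponds to 60/54 true minutes.
From 5:00 to 9:12 on the faulty dial is 252 minutes.
True elapsed: 252 x 60/54 = 280 minutes = 4 hours and 40 minutes.
True time: 5:00 + 4 hours and 40 minutes = 9:40.

Final answer: 9:40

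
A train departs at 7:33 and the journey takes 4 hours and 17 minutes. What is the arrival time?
Starting time: 7:33
Adding 17 minutes to 33 minutes: 33 + 17 = 50 minutes
Adding 4 hours: 7 + 4 = 11
Final time: 11:50

Final answer: 11:50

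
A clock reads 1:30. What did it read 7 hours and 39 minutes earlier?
Starting time: 1:30 = 90 total minutes past 12:00
Subtracting: 7 hours and 39 minutes = 459 minutes
90 - 459 = -369 (negative, add 12 hours = 720) = 351 minutes
= 5 hours and 51 minutes past 12:00 = 5:51

Final answer: 5:51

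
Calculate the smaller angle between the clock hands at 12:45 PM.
Hour hand position: 0 x 30 + 45 x 0.5 = 22.5 degrees
Minute hand position: 45 x 6 = 270 degrees
Difference: |22.5 - 270| = 247.5 degrees
Since 247.5 > 180, the smaller angle is 360 - 247.5 = 112.5 degrees

Final answer: 112.5 degrees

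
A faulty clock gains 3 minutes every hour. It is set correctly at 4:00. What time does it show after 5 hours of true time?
For every 60 true minutes, the faulty clock advances 60 + 3 = 63 minutes.
True elapsed: 5 hours = 300 minutes.
Faulty clock advances: 300 x 63/60 = 315 minutes (drift: 15 minutes ahead).
Shown time: 4:00 + 315 minutes = 9:15.

Final answer: 9:15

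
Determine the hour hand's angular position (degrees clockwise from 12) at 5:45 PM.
The hour hand moves 30 degrees per hour and 0.5 degrees per minute.
At 5:45: (5) x 30 + 45 x 0.5 = 150 + 22.5 = 172.5 degrees

Final answer: 172.5 degrees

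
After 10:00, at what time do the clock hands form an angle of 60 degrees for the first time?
At t minutes past 10:00, the hour hand is at 30 x 10 + 0.5t degrees and the minute hand is at 6t degrees.
The smaller angle between them is 60 degrees when |30H - 5.5t| = 60 or |30H - 5.5t| = 300.
With H = 10, solve 30 x 10 - 5.5t = +/- target for each target:
  t = (30 x 10 - 60) / 5.5 = 43.64
  t = (30 x 10 + 60) / 5.5 = 65.45 (outside (0, 60))
  t = (30 x 10 - 300) / 5.5 = 0 (outside (0, 60))
  t = (30 x 10 + 300) / 5.5 = 109.09 (outside (0, 60))
Valid solutions in (0, 60): {43.64} minutes.
The first occurrence is t = 43.64 minutes.
The hands form a 60-degree angle at 43.64 minutes past 10:00.

Final answer: 43.64 minutes past 10:00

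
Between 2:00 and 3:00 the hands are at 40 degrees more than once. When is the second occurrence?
At t minutes past 2:00, the hour hand is at 30 x 2 + 0.5t degrees and the minute hand is at 6t degrees.
The smaller angle between them is 40 degrees when |30H - 5.5t| = 40 or |30H - 5.5t| = 320.
With H = 2, solve 30 x 2 - 5.5t = +/- target for each target:
  t = (30 x 2 - 40) / 5.5 = 3.64
  t = (30 x 2 + 40) / 5.5 = 18.18
  t = (30 x 2 - 320) / 5.5 = -47.27 (outside (0, 60))
  t = (30 x 2 + 320) / 5.5 = 69.09 (outside (0, 60))
Valid solutions in (0, 60): {3.64, 18.18} minutes.
The second occurrence is t = 18.18 minutes.
The hands form a 40-degree angle at 18.18 minutes past 2:00.

Final answer: 18.18 minutes past 2:00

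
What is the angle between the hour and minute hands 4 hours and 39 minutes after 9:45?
First find the time 4 hours and 39 minutes after 9:45.
Total minutes: 9 x 60 + 45 + 4 x 60 + 39 = 864.
864 mod 720 = 144 minutes = 2:24.
Now compute the angle at 2:24:
Hour hand: 2 x 30 + 24 x 0.5 = 72 degrees
Minute hand: 24 x 6 = 144 degrees
Difference: |72 - 144| = 72 degrees
The angle is 72 degrees

Final answer: 72 degrees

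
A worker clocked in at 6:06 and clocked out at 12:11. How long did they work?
From 6:06 to 12:11:
(12 x 60 + 11) - (6 x 60 + 6) = 731 - 366 = 365 minutes
= 6 hours and 5 minutes

Final answer: 6 hours and 5 minutes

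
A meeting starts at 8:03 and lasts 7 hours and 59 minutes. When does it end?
Starting time: 8:03
Adding 59 minutes to 3 minutes: 3 + 59 = 62 minutes = 1 hour and 2 minutes
Adding 7 hours: 8 + 7 + 1 (carry) = 16 - 12 = 4
Final time: 4:02

Final answer: 4:02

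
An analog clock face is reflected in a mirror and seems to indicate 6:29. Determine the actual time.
Reflection across the vertical (12-6) axis maps a hand at angle A degrees to (360 - A) degrees, which sends a reading of T minutes past 12:00 to (720 - T) minutes past 12:00.
Mirror reads 6:29 = 389 minutes past 12:00.
Actual time: (720 - 389) mod 720 = 331 minutes = 5:31.

Final answer: 5:31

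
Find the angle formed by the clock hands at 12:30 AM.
Hour hand position: 0 x 30 + 30 x 0.5 = 15 degrees
Minute hand position: 30 x 6 = 180 degrees
Difference: |15 - 180| = 165 degrees
The angle between the hands is 165 degrees

Final answer: 165 degrees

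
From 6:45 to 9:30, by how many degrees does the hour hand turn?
The hour hand moves 0.5 degrees per minute.
Time elapsed: 9:30 - 6:45 = 165 minutes
Angular displacement: 165 x 0.5 = 82.5 degrees

Final answer: 82.5 degrees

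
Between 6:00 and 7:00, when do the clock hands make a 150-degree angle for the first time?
At t minutes past 6:00, the hour hand is at 30 x 6 + 0.5t degrees and the minute hand is at 6t degrees.
The smaller angle between them is 150 degrees when |30H - 5.5t| = 150 or |30H - 5.5t| = 210.
With H = 6, solve 30 x 6 - 5.5t = +/- target for each target:
  t = (30 x 6 - 150) / 5.5 = 5.45
  t = (30 x 6 + 150) / 5.5 = 60 (outside (0, 60))
  t = (30 x 6 - 210) / 5.5 = -5.45 (outside (0, 60))
  t = (30 x 6 + 210) / 5.5 = 70.91 (outside (0, 60))
Valid solutions in (0, 60): {5.45} minutes.
The first occurrence is t = 5.45 minutes.
The hands form a 150-degree angle at 5.45 minutes past 6:00.

Final answer: 5.45 minutes past 6:00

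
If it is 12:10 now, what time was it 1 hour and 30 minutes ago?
Starting time: 12:10 = 10 total minutes past 12:00
Subtracting: 1 hour and 30 minutes = 90 minutes
10 - 90 = -80 (negative, add 12 hours = 720) = 640 minutes
= 10 hours and 40 minutes past 12:00 = 10:40

Final answer: 10:40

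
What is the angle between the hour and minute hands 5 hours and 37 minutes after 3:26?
First find the time 5 hours and 37 minutes after 3:26.
Total minutes: 3 x 60 + 26 + 5 x 60 + 37 = 543.
543 mod 720 = 543 minutes = 9:03.
Now compute the angle at 9:03:
Hour hand: 9 x 30 + 3 x 0.5 = 271.5 degrees
Minute hand: 3 x 6 = 18 degrees
Difference: |271.5 - 18| = 253.5 degrees
Smaller angle: 360 - 253.5 = 106.5 degrees

Final answer: 106.5 degrees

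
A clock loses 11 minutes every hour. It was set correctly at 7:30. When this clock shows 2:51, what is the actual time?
For every 60 true minutes, the faulty clock advances 49 minutes, so 1 faulty-clock minute corresponds to 60/49 true minutes.
From 7:30 to 2:51 on the faulty dial is 441 minutes.
True elapsed: 441 x 60/49 = 540 minutes = 9 hours.
True time: 7:30 + 9 hours = 4:30.

Final answer: 4:30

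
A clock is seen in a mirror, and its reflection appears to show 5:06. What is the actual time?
Reflection across the vertical (12-6) axis maps a hand at angle A degrees to (360 - A) degrees, which sends a reading of T minutes past 12:00 to (720 - T) minutes past 12:00.
Mirror reads 5:06 = 306 minutes past 12:00.
Actual time: (720 - 306) mod 720 = 414 minutes = 6:54.

Final answer: 6:54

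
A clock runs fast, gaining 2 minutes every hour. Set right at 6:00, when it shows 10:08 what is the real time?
For every 60 true minutes, the faulty clock advances 62 minutes, so 1 faulty-clock minute corresponds to 60/62 true minutes.
From 6:00 to 10:08 on the faulty dial is 248 minutes.
True elapsed: 248 x 60/62 = 240 minutes = 4 hours.
True time: 6:00 + 4 hours = 10:00.

Final answer: 10:00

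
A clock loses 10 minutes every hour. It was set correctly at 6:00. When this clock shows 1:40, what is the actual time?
For every 60 true minutes, the faulty clock advances 50 minutes, so 1 faulty-clock minute corresponds to 60/50 true minutes.
From 6:00 to 1:40 on the faulty dial is 460 minutes.
True elapsed: 460 x 60/50 = 552 minutes = 9 hours and 12 minutes.
True time: 6:00 + 9 hours and 12 minutes = 3:12.

Final answer: 3:12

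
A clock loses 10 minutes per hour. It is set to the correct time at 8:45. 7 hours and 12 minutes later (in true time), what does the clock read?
For every 60 true minutes, the faulty clock advances 60 - 10 = 50 minutes.
True elapsed: 7 hours and 12 minutes = 432 minutes.
Faulty clock advances: 432 x 50/60 = 360 minutes (drift: 72 minutes behind).
Shown time: 8:45 + 360 minutes = 2:45.

Final answer: 2:45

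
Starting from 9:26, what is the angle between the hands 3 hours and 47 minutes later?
First find the time 3 hours and 47 minutes after 9:26.
Total minutes: 9 x 60 + 26 + 3 x 60 + 47 = 793.
793 mod 720 = 73 minutes = 1:13.
Now compute the angle at 1:13:
Hour hand: 1 x 30 + 13 x 0.5 = 36.5 degrees
Minute hand: 13 x 6 = 78 degrees
Difference: |36.5 - 78| = 41.5 degrees
The angle is 41.5 degrees

Final answer: 41.5 degrees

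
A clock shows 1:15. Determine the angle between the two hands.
Hour hand position: 1 x 30 + 15 x 0.5 = 37.5 degrees
Minute hand position: 15 x 6 = 90 degrees
Difference: |37.5 - 90| = 52.5 degrees
The angle between the hands is 52.5 degrees

Final answer: 52.5 degrees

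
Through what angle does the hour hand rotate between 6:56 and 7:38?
The hour hand moves 0.5 degrees per minute.
Time elapsed: 7:38 - 6:56 = 42 minutes
Angular displacement: 42 x 0.5 = 21 degrees

Final answer: 21 degrees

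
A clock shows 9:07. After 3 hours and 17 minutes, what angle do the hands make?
First find the time 3 hours and 17 minutes after 9:07.
Total minutes: 9 x 60 + 7 + 3 x 60 + 17 = 744.
744 mod 720 = 24 minutes = 12:24.
Now compute the angle at 12:24:
Hour hand: 0 x 30 + 24 x 0.5 = 12 degrees
Minute hand: 24 x 6 = 144 degrees
Difference: |12 - 144| = 132 degrees
The angle is 132 degrees

Final answer: 132 degrees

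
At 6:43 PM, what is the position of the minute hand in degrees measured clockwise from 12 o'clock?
The minute hand moves 6 degrees per minute.
At 6:43: 43 x 6 = 258 degrees

Final answer: 258 degrees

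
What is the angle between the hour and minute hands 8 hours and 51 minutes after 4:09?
First find the time 8 hours and 51 minutes after 4:09.
Total minutes: 4 x 60 + 9 + 8 x 60 + 51 = 780.
780 mod 720 = 60 minutes = 1:00.
Now compute the angle at 1:00:
Hour hand: 1 x 30 + 0 x 0.5 = 30 degrees
Minute hand: 0 x 6 = 0 degrees
Difference: |30 - 0| = 30 degrees
The angle is 30 degrees

Final answer: 30 degrees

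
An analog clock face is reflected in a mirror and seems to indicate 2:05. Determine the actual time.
Reflection across the vertical (12-6) axis maps a hand at angle A degrees to (360 - A) degrees, which sends a reading of T minutes past 12:00 to (720 - T) minutes past 12:00.
Mirror reads 2:05 = 125 minutes past 12:00.
Actual time: (720 - 125) mod 720 = 595 minutes = 9:55.

Final answer: 9:55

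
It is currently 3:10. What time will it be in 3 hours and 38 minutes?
Starting time: 3:10
Adding 38 minutes to 10 minutes: 10 + 38 = 48 minutes
Adding 3 hours: 3 + 3 = 6
Final time: 6:48

Final answer: 6:48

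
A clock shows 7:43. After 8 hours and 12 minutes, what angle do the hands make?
First find the time 8 hours and 12 minutes after 7:43.
Total minutes: 7 x 60 + 43 + 8 x 60 + 12 = 955.
955 mod 720 = 235 minutes = 3:55.
Now compute the angle at 3:55:
Hour hand: 3 x 30 + 55 x 0.5 = 117.5 degrees
Minute hand: 55 x 6 = 330 degrees
Difference: |117.5 - 330| = 212.5 degrees
Smaller angle: 360 - 212.5 = 147.5 degrees

Final answer: 147.5 degrees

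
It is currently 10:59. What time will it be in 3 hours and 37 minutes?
Starting time: 10:59
Adding 37 minutes to 59 minutes: 59 + 37 = 96 minutes = 1 hour and 36 minutes
Adding 3 hours: 10 + 3 + 1 (carry) = 14 - 12 = 2
Final time: 2:36

Final answer: 2:36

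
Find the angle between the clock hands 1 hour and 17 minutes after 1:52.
First find the time 1 hour and 17 minutes after 1:52.
Total minutes: 1 x 60 + 52 + 1 x 60 + 17 = 189.
189 mod 720 = 189 minutes = 3:09.
Now compute the angle at 3:09:
Hour hand: 3 x 30 + 9 x 0.5 = 94.5 degrees
Minute hand: 9 x 6 = 54 degrees
Difference: |94.5 - 54| = 40.5 degrees
The angle is 40.5 degrees

Final answer: 40.5 degrees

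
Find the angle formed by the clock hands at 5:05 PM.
Hour hand position: 5 x 30 + 5 x 0.5 = 152.5 degrees
Minute hand position: 5 x 6 = 30 degrees
Difference: |152.5 - 30| = 122.5 degrees
The angle between the hands is 122.5 degrees

Final answer: 122.5 degrees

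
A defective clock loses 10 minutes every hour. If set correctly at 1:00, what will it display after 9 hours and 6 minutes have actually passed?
For every 60 true minutes, the faulty clock advances 60 - 10 = 50 minutes.
True elapsed: 9 hours and 6 minutes = 546 minutes.
Faulty clock advances: 546 x 50/60 = 455 minutes (drift: 91 minutes behind).
Shown time: 1:00 + 455 minutes = 8:35.

Final answer: 8:35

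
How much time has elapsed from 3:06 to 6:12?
From 3:06 to 6:12:
(6 x 60 + 12) - (3 x 60 + 6) = 372 - 186 = 186 minutes
= 3 hours and 6 minutes

Final answer: 3 hours and 6 minutes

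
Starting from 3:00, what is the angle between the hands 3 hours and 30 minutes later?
First find the time 3 hours and 30 minutes after 3:00.
Total minutes: 3 x 60 + 0 + 3 x 60 + 30 = 390.
390 mod 720 = 390 minutes = 6:30.
Now compute the angle at 6:30:
Hour hand: 6 x 30 + 30 x 0.5 = 195 degrees
Minute hand: 30 x 6 = 180 degrees
Difference: |195 - 180| = 15 degrees
The angle is 15 degrees

Final answer: 15 degrees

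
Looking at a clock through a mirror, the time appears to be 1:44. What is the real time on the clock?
Reflection across the vertical (12-6) axis maps a hand at angle A degrees to (360 - A) degrees, which sends a reading of T minutes past 12:00 to (720 - T) minutes past 12:00.
Mirror reads 1:44 = 104 minutes past 12:00.
Actual time: (720 - 104) mod 720 = 616 minutes = 10:16.

Final answer: 10:16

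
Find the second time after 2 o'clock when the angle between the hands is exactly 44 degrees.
At t minutes past 2:00, the hour hand is at 30 x 2 + 0.5t degrees and the minute hand is at 6t degrees.
The smaller angle between them is 44 degrees when |30H - 5.5t| = 44 or |30H - 5.5t| = 316.
With H = 2, solve 30 x 2 - 5.5t = +/- target for each target:
  t = (30 x 2 - 44) / 5.5 = 2.91
  t = (30 x 2 + 44) / 5.5 = 18.91
  t = (30 x 2 - 316) / 5.5 = -46.55 (outside (0, 60))
  t = (30 x 2 + 316) / 5.5 = 68.36 (outside (0, 60))
Valid solutions in (0, 60): {2.91, 18.91} minutes.
The second occurrence is t = 18.91 minutes.
The hands form a 44-degree angle at 18.91 minutes past 2:00.

Final answer: 18.91 minutes past 2:00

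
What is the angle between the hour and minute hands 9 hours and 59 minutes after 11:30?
First find the time 9 hours and 59 minutes after 11:30.
Total minutes: 11 x 60 + 30 + 9 x 60 + 59 = 1289.
1289 mod 720 = 569 minutes = 9:29.
Now compute the angle at 9:29:
Hour hand: 9 x 30 + 29 x 0.5 = 284.5 degrees
Minute hand: 29 x 6 = 174 degrees
Difference: |284.5 - 174| = 110.5 degrees
The angle is 110.5 degrees

Final answer: 110.5 degrees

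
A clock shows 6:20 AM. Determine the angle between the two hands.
Hour hand position: 6 x 30 + 20 x 0.5 = 190 degrees
Minute hand position: 20 x 6 = 120 degrees
Difference: |190 - 120| = 70 degrees
The angle between the hands is 70 degrees

Final answer: 70 degrees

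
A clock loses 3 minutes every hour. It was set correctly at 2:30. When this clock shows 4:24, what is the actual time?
For every 60 true minutes, the faulty clock advances 57 minutes, so 1 faulty-clock minute corresponds to 60/57 true minutes.
From 2:30 to 4:24 on the faulty dial is 114 minutes.
True elapsed: 114 x 60/57 = 120 minutes = 2 hours.
True time: 2:30 + 2 hours = 4:30.

Final answer: 4:30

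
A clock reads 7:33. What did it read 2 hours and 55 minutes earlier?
Starting time: 7:33 = 453 total minutes past 12:00
Subtracting: 2 hours and 55 minutes = 175 minutes
453 - 175 = 278 minutes
= 4 hours and 38 minutes past 12:00 = 4:38

Final answer: 4:38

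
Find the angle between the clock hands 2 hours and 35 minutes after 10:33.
First find the time 2 hours and 35 minutes after 10:33.
Total minutes: 10 x 60 + 33 + 2 x 60 + 35 = 788.
788 mod 720 = 68 minutes = 1:08.
Now compute the angle at 1:08:
Hour hand: 1 x 30 + 8 x 0.5 = 34 degrees
Minute hand: 8 x 6 = 48 degrees
Difference: |34 - 48| = 14 degrees
The angle is 14 degrees

Final answer: 14 degrees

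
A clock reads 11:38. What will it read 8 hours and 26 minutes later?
Starting time: 11:38
Adding 26 minutes to 38 minutes: 38 + 26 = 64 minutes = 1 hour and 4 minutes
Adding 8 hours: 11 + 8 + 1 (carry) = 20 - 12 = 8
Final time: 8:04

Final answer: 8:04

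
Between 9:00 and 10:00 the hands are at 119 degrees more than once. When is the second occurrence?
At t minutes past 9:00, the hour hand is at 30 x 9 + 0.5t degrees and the minute hand is at 6t degrees.
The smaller angle between them is 119 degrees when |30H - 5.5t| = 119 or |30H - 5.5t| = 241.
With H = 9, solve 30 x 9 - 5.5t = +/- target for each target:
  t = (30 x 9 - 119) / 5.5 = 27.45
  t = (30 x 9 + 119) / 5.5 = 70.73 (outside (0, 60))
  t = (30 x 9 - 241) / 5.5 = 5.27
  t = (30 x 9 + 241) / 5.5 = 92.91 (outside (0, 60))
Valid solutions in (0, 60): {5.27, 27.45} minutes.
The second occurrence is t = 27.45 minutes.
The hands form a 119-degree angle at 27.45 minutes past 9:00.

Final answer: 27.45 minutes past 9:00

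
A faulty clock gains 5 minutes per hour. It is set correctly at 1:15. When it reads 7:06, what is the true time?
For every 60 true minutes, the faulty clock advances 65 minutes, so 1 faulty-clock minute corresponds to 60/65 true minutes.
From 1:15 to 7:06 on the faulty dial is 351 minutes.
True elapsed: 351 x 60/65 = 324 minutes = 5 hours and 24 minutes.
True time: 1:15 + 5 hours and 24 minutes = 6:39.

Final answer: 6:39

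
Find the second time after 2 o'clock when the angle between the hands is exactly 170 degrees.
At t minutes past 2:00, the hour hand is at 30 x 2 + 0.5t degrees and the minute hand is at 6t degrees.
The smaller angle between them is 170 degrees when |30H - 5.5t| = 170 or |30H - 5.5t| = 190.
With H = 2, solve 30 x 2 - 5.5t = +/- target for each target:
  t = (30 x 2 - 170) / 5.5 = -20 (outside (0, 60))
  t = (30 x 2 + 170) / 5.5 = 41.82
  t = (30 x 2 - 190) / 5.5 = -23.64 (outside (0, 60))
  t = (30 x 2 + 190) / 5.5 = 45.45
Valid solutions in (0, 60): {41.82, 45.45} minutes.
The second occurrence is t = 45.45 minutes.
The hands form a 170-degree angle at 45.45 minutes past 2:00.

Final answer: 45.45 minutes past 2:00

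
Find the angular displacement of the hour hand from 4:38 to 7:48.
The hour hand moves 0.5 degrees per minute.
Time elapsed: 7:48 - 4:38 = 190 minutes
Angular displacement: 190 x 0.5 = 95 degrees

Final answer: 95 degrees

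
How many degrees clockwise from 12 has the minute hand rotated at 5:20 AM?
The minute hand moves 6 degrees per minute.
At 5:20: 20 x 6 = 120 degrees

Final answer: 120 degrees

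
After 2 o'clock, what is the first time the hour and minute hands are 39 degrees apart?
At t minutes past 2:00, the hour hand is at 30 x 2 + 0.5t degrees and the minute hand is at 6t degrees.
The smaller angle between them is 39 degrees when |30H - 5.5t| = 39 or |30H - 5.5t| = 321.
With H = 2, solve 30 x 2 - 5.5t = +/- target for each target:
  t = (30 x 2 - 39) / 5.5 = 3.82
  t = (30 x 2 + 39) / 5.5 = 18
  t = (30 x 2 - 321) / 5.5 = -47.45 (outside (0, 60))
  t = (30 x 2 + 321) / 5.5 = 69.27 (outside (0, 60))
Valid solutions in (0, 60): {3.82, 18} minutes.
The first occurrence is t = 3.82 minutes.
The hands form a 39-degree angle at 3.82 minutes past 2:00.

Final answer: 3.82 minutes past 2:00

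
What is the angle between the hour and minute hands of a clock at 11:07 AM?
Hour hand position: 11 x 30 + 7 x 0.5 = 333.5 degrees
Minute hand position: 7 x 6 = 42 degrees
Difference: |333.5 - 42| = 291.5 degrees
Since 291.5 > 180, the smaller angle is 360 - 291.5 = 68.5 degrees

Final answer: 68.5 degrees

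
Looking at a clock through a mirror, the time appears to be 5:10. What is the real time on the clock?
Reflection across the vertical (12-6) axis maps a hand at angle A degrees to (360 - A) degrees, which sends a reading of T minutes past 12:00 to (720 - T) minutes past 12:00.
Mirror reads 5:10 = 310 minutes past 12:00.
Actual time: (720 - 310) mod 720 = 410 minutes = 6:50.

Final answer: 6:50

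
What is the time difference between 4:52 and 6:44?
From 4:52 to 6:44:
(6 x 60 + 44) - (4 x 60 + 52) = 404 - 292 = 112 minutes
= 1 hour and 52 minutes

Final answer: 1 hour and 52 minutes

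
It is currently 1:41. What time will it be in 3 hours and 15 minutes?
Starting time: 1:41
Adding 15 minutes to 41 minutes: 41 + 15 = 56 minutes
Adding 3 hours: 1 + 3 = 4
Final time: 4:56

Final answer: 4:56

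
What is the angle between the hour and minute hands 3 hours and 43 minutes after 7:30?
First find the time 3 hours and 43 minutes after 7:30.
Total minutes: 7 x 60 + 30 + 3 x 60 + 43 = 673.
673 mod 720 = 673 minutes = 11:13.
Now compute the angle at 11:13:
Hour hand: 11 x 30 + 13 x 0.5 = 336.5 degrees
Minute hand: 13 x 6 = 78 degrees
Difference: |336.5 - 78| = 258.5 degrees
Smaller angle: 360 - 258.5 = 101.5 degrees

Final answer: 101.5 degrees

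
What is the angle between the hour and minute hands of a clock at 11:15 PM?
Hour hand position: 11 x 30 + 15 x 0.5 = 337.5 degrees
Minute hand position: 15 x 6 = 90 degrees
Difference: |337.5 - 90| = 247.5 degrees
Since 247.5 > 180, the smaller angle is 360 - 247.5 = 112.5 degrees

Final answer: 112.5 degrees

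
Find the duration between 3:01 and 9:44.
From 3:01 to 9:44:
(9 x 60 + 44) - (3 x 60 + 1) = 584 - 181 = 403 minutes
= 6 hours and 43 minutes

Final answer: 6 hours and 43 minutes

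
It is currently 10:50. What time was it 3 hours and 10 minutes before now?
Starting time: 10:50 = 650 total minutes past 12:00
Subtracting: 3 hours and 10 minutes = 190 minutes
650 - 190 = 460 minutes
= 7 hours and 40 minutes past 12:00 = 7:40

Final answer: 7:40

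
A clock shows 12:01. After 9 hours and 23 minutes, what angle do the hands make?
First find the time 9 hours and 23 minutes after 12:01.
Total minutes: 12 x 60 + 1 + 9 x 60 + 23 = 1284.
1284 mod 720 = 564 minutes = 9:24.
Now compute the angle at 9:24:
Hour hand: 9 x 30 + 24 x 0.5 = 282 degrees
Minute hand: 24 x 6 = 144 degrees
Difference: |282 - 144| = 138 degrees
The angle is 138 degrees

Final answer: 138 degrees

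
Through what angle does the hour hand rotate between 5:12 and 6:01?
The hour hand moves 0.5 degrees per minute.
Time elapsed: 6:01 - 5:12 = 49 minutes
Angular displacement: 49 x 0.5 = 24.5 degrees

Final answer: 24.5 degrees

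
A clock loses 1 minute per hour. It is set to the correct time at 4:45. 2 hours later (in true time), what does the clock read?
For every 60 true minutes, the faulty clock advances 60 - 1 = 59 minutes.
True elapsed: 2 hours = 120 minutes.
Faulty clock advances: 120 x 59/60 = 118 minutes (drift: 2 minutes behind).
Shown time: 4:45 + 118 minutes = 6:43.

Final answer: 6:43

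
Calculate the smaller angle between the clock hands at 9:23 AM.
Hour hand position: 9 x 30 + 23 x 0.5 = 281.5 degrees
Minute hand position: 23 x 6 = 138 degrees
Difference: |281.5 - 138| = 143.5 degrees
The angle between the hands is 143.5 degrees

Final answer: 143.5 degrees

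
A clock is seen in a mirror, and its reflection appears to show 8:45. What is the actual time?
Reflection across the vertical (12-6) axis maps a hand at angle A degrees to (360 - A) degrees, which sends a reading of T minutes past 12:00 to (720 - T) minutes past 12:00.
Mirror reads 8:45 = 525 minutes past 12:00.
Actual time: (720 - 525) mod 720 = 195 minutes = 3:15.

Final answer: 3:15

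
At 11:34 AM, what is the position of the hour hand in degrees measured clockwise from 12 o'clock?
The hour hand moves 30 degrees per hour and 0.5 degrees per minute.
At 11:34: (11) x 30 + 34 x 0.5 = 330 + 17 = 347 degrees

Final answer: 347 degrees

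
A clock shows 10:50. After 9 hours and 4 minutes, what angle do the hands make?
First find the time 9 hours and 4 minutes after 10:50.
Total minutes: 10 x 60 + 50 + 9 x 60 + 4 = 1194.
1194 mod 720 = 474 minutes = 7:54.
Now compute the angle at 7:54:
Hour hand: 7 x 30 + 54 x 0.5 = 237 degrees
Minute hand: 54 x 6 = 324 degrees
Difference: |237 - 324| = 87 degrees
The angle is 87 degrees

Final answer: 87 degrees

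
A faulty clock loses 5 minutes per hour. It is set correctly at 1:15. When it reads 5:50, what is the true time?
For every 60 true minutes, the faulty clock advances 55 minutes, so 1 faulty-clock minute corresponds to 60/55 true minutes.
From 1:15 to 5:50 on the faulty dial is 275 minutes.
True elapsed: 275 x 60/55 = 300 minutes = 5 hours.
True time: 1:15 + 5 hours = 6:15.

Final answer: 6:15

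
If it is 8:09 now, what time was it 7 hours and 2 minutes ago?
Starting time: 8:09 = 489 total minutes past 12:00
Subtracting: 7 hours and 2 minutes = 422 minutes
489 - 422 = 67 minutes
= 1 hour and 7 minutes past 12:00 = 1:07

Final answer: 1:07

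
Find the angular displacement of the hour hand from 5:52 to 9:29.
The hour hand moves 0.5 degrees per minute.
Time elapsed: 9:29 - 5:52 = 217 minutes
Angular displacement: 217 x 0.5 = 108.5 degrees

Final answer: 108.5 degrees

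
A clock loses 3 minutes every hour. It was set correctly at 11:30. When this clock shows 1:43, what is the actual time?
For every 60 true minutes, the faulty clock advances 57 minutes, so 1 faulty-clock minute corresponds to 60/57 true minutes.
From 11:30 to 1:43 on the faulty dial is 133 minutes.
True elapsed: 133 x 60/57 = 140 minutes = 2 hours and 20 minutes.
True time: 11:30 + 2 hours and 20 minutes = 1:50.

Final answer: 1:50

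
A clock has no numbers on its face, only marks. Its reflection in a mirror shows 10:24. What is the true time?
Reflection across the vertical (12-6) axis maps a hand at angle A degrees to (360 - A) degrees, which sends a reading of T minutes past 12:00 to (720 - T) minutes past 12:00.
Mirror reads 10:24 = 624 minutes past 12:00.
Actual time: (720 - 624) mod 720 = 96 minutes = 1:36.

Final answer: 1:36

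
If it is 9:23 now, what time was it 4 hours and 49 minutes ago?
Starting time: 9:23 = 563 total minutes past 12:00
Subtracting: 4 hours and 49 minutes = 289 minutes
563 - 289 = 274 minutes
= 4 hours and 34 minutes past 12:00 = 4:34

Final answer: 4:34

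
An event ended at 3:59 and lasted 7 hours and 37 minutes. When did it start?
Starting time: 3:59 = 239 total minutes past 12:00
Subtracting: 7 hours and 37 minutes = 457 minutes
239 - 457 = -218 (negative, add 12 hours = 720) = 502 minutes
= 8 hours and 22 minutes past 12:00 = 8:22

Final answer: 8:22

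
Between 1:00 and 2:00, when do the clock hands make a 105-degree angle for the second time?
At t minutes past 1:00, the hour hand is at 30 x 1 + 0.5t degrees and the minute hand is at 6t degrees.
The smaller angle between them is 105 degrees when |30H - 5.5t| = 105 or |30H - 5.5t| = 255.
With H = 1, solve 30 x 1 - 5.5t = +/- target for each target:
  t = (30 x 1 - 105) / 5.5 = -13.64 (outside (0, 60))
  t = (30 x 1 + 105) / 5.5 = 24.55
  t = (30 x 1 - 255) / 5.5 = -40.91 (outside (0, 60))
  t = (30 x 1 + 255) / 5.5 = 51.82
Valid solutions in (0, 60): {24.55, 51.82} minutes.
The second occurrence is t = 51.82 minutes.
The hands form a 105-degree angle at 51.82 minutes past 1:00.

Final answer: 51.82 minutes past 1:00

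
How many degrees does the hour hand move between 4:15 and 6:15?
The hour hand moves 0.5 degrees per minute.
Time elapsed: 6:15 - 4:15 = 120 minutes
Angular displacement: 120 x 0.5 = 60 degrees

Final answer: 60 degrees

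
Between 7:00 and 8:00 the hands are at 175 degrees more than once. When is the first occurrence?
At t minutes past 7:00, the hour hand is at 30 x 7 + 0.5t degrees and the minute hand is at 6t degrees.
The smaller angle between them is 175 degrees when |30H - 5.5t| = 175 or |30H - 5.5t| = 185.
With H = 7, solve 30 x 7 - 5.5t = +/- target for each target:
  t = (30 x 7 - 175) / 5.5 = 6.36
  t = (30 x 7 + 175) / 5.5 = 70 (outside (0, 60))
  t = (30 x 7 - 185) / 5.5 = 4.55
  t = (30 x 7 + 185) / 5.5 = 71.82 (outside (0, 60))
Valid solutions in (0, 60): {4.55, 6.36} minutes.
The first occurrence is t = 4.55 minutes.
The hands form a 175-degree angle at 4.55 minutes past 7:00.

Final answer: 4.55 minutes past 7:00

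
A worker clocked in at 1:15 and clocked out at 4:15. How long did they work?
From 1:15 to 4:15:
(4 x 60 + 15) - (1 x 60 + 15) = 255 - 75 = 180 minutes
= 3 hours

Final answer: 3 hours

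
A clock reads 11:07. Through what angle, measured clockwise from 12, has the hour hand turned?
The hour hand moves 30 degrees per hour and 0.5 degrees per minute.
At 11:07: (11) x 30 + 7 x 0.5 = 330 + 3.5 = 333.5 degrees

Final answer: 333.5 degrees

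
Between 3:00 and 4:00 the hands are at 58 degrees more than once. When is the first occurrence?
At t minutes past 3:00, the hour hand is at 30 x 3 + 0.5t degrees and the minute hand is at 6t degrees.
The smaller angle between them is 58 degrees when |30H - 5.5t| = 58 or |30H - 5.5t| = 302.
With H = 3, solve 30 x 3 - 5.5t = +/- target for each target:
  t = (30 x 3 - 58) / 5.5 = 5.82
  t = (30 x 3 + 58) / 5.5 = 26.91
  t = (30 x 3 - 302) / 5.5 = -38.55 (outside (0, 60))
  t = (30 x 3 + 302) / 5.5 = 71.27 (outside (0, 60))
Valid solutions in (0, 60): {5.82, 26.91} minutes.
The first occurrence is t = 5.82 minutes.
The hands form a 58-degree angle at 5.82 minutes past 3:00.

Final answer: 5.82 minutes past 3:00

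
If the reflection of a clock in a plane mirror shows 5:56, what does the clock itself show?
Reflection across the vertical (12-6) axis maps a hand at angle A degrees to (360 - A) degrees, which sends a reading of T minutes past 12:00 to (720 - T) minutes past 12:00.
Mirror reads 5:56 = 356 minutes past 12:00.
Actual time: (720 - 356) mod 720 = 364 minutes = 6:04.

Final answer: 6:04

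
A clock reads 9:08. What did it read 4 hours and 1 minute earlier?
Starting time: 9:08 = 548 total minutes past 12:00
Subtracting: 4 hours and 1 minute = 241 minutes
548 - 241 = 307 minutes
= 5 hours and 7 minutes past 12:00 = 5:07

Final answer: 5:07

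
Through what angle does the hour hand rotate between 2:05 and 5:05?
The hour hand moves 0.5 degrees per minute.
Time elapsed: 5:05 - 2:05 = 180 minutes
Angular displacement: 180 x 0.5 = 90 degrees

Final answer: 90 degrees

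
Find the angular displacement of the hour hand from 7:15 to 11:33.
The hour hand moves 0.5 degrees per minute.
Time elapsed: 11:33 - 7:15 = 258 minutes
Angular displacement: 258 x 0.5 = 129 degrees

Final answer: 129 degrees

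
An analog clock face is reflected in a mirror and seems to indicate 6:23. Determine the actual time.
Reflection across the vertical (12-6) axis maps a hand at angle A degrees to (360 - A) degrees, which sends a reading of T minutes past 12:00 to (720 - T) minutes past 12:00.
Mirror reads 6:23 = 383 minutes past 12:00.
Actual time: (720 - 383) mod 720 = 337 minutes = 5:37.

Final answer: 5:37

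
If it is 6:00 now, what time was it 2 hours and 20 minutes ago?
Starting time: 6:00 = 360 total minutes past 12:00
Subtracting: 2 hours and 20 minutes = 140 minutes
360 - 140 = 220 minutes
= 3 hours and 40 minutes past 12:00 = 3:40

Final answer: 3:40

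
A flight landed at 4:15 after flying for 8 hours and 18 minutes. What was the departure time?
Starting time: 4:15 = 255 total minutes past 12:00
Subtracting: 8 hours and 18 minutes = 498 minutes
255 - 498 = -243 (negative, add 12 hours = 720) = 477 minutes
= 7 hours and 57 minutes past 12:00 = 7:57

Final answer: 7:57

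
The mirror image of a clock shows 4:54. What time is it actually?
Reflection across the vertical (12-6) axis maps a hand at angle A degrees to (360 - A) degrees, which sends a reading of T minutes past 12:00 to (720 - T) minutes past 12:00.
Mirror reads 4:54 = 294 minutes past 12:00.
Actual time: (720 - 294) mod 720 = 426 minutes = 7:06.

Final answer: 7:06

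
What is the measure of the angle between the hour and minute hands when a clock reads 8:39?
Hour hand position: 8 x 30 + 39 x 0.5 = 259.5 degrees
Minute hand position: 39 x 6 = 234 degrees
Difference: |259.5 - 234| = 25.5 degrees
The angle between the hands is 25.5 degrees

Final answer: 25.5 degrees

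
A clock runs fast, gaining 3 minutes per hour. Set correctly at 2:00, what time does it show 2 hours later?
For every 60 true minutes, the faulty clock advances 60 + 3 = 63 minutes.
True elapsed: 2 hours = 120 minutes.
Faulty clock advances: 120 x 63/60 = 126 minutes (drift: 6 minutes ahead).
Shown time: 2:00 + 126 minutes = 4:06.

Final answer: 4:06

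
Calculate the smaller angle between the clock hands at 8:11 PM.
Hour hand position: 8 x 30 + 11 x 0.5 = 245.5 degrees
Minute hand position: 11 x 6 = 66 degrees
Difference: |245.5 - 66| = 179.5 degrees
The angle between the hands is 179.5 degrees

Final answer: 179.5 degrees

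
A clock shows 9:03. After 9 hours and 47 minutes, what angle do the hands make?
First find the time 9 hours and 47 minutes after 9:03.
Total minutes: 9 x 60 + 3 + 9 x 60 + 47 = 1130.
1130 mod 720 = 410 minutes = 6:50.
Now compute the angle at 6:50:
Hour hand: 6 x 30 + 50 x 0.5 = 205 degrees
Minute hand: 50 x 6 = 300 degrees
Difference: |205 - 300| = 95 degrees
The angle is 95 degrees

Final answer: 95 degrees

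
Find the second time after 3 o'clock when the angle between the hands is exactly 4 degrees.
At t minutes past 3:00, the hour hand is at 30 x 3 + 0.5t degrees and the minute hand is at 6t degrees.
The smaller angle between them is 4 degrees when |30H - 5.5t| = 4 or |30H - 5.5t| = 356.
With H = 3, solve 30 x 3 - 5.5t = +/- target for each target:
  t = (30 x 3 - 4) / 5.5 = 15.64
  t = (30 x 3 + 4) / 5.5 = 17.09
  t = (30 x 3 - 356) / 5.5 = -48.36 (outside (0, 60))
  t = (30 x 3 + 356) / 5.5 = 81.09 (outside (0, 60))
Valid solutions in (0, 60): {15.64, 17.09} minutes.
The second occurrence is t = 17.09 minutes.
The hands form a 4-degree angle at 17.09 minutes past 3:00.

Final answer: 17.09 minutes past 3:00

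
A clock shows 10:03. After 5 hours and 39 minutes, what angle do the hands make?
First find the time 5 hours and 39 minutes after 10:03.
Total minutes: 10 x 60 + 3 + 5 x 60 + 39 = 942.
942 mod 720 = 222 minutes = 3:42.
Now compute the angle at 3:42:
Hour hand: 3 x 30 + 42 x 0.5 = 111 degrees
Minute hand: 42 x 6 = 252 degrees
Difference: |111 - 252| = 141 degrees
The angle is 141 degrees

Final answer: 141 degrees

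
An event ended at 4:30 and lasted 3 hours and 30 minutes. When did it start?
Starting time: 4:30 = 270 total minutes past 12:00
Subtracting: 3 hours and 30 minutes = 210 minutes
270 - 210 = 60 minutes
= 1 hour past 12:00 = 1:00

Final answer: 1:00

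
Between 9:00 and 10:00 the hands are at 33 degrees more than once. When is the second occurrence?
At t minutes past 9:00, the hour hand is at 30 x 9 + 0.5t degrees and the minute hand is at 6t degrees.
The smaller angle between them is 33 degrees when |30H - 5.5t| = 33 or |30H - 5.5t| = 327.
With H = 9, solve 30 x 9 - 5.5t = +/- target for each target:
  t = (30 x 9 - 33) / 5.5 = 43.09
  t = (30 x 9 + 33) / 5.5 = 55.09
  t = (30 x 9 - 327) / 5.5 = -10.36 (outside (0, 60))
  t = (30 x 9 + 327) / 5.5 = 108.55 (outside (0, 60))
Valid solutions in (0, 60): {43.09, 55.09} minutes.
The second occurrence is t = 55.09 minutes.
The hands form a 33-degree angle at 55.09 minutes past 9:00.

Final answer: 55.09 minutes past 9:00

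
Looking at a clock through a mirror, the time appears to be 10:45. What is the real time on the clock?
Reflection across the vertical (12-6) axis maps a hand at angle A degrees to (360 - A) degrees, which sends a reading of T minutes past 12:00 to (720 - T) minutes past 12:00.
Mirror reads 10:45 = 645 minutes past 12:00.
Actual time: (720 - 645) mod 720 = 75 minutes = 1:15.

Final answer: 1:15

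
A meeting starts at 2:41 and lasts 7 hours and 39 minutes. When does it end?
Starting time: 2:41
Adding 39 minutes to 41 minutes: 41 + 39 = 80 minutes = 1 hour and 20 minutes
Adding 7 hours: 2 + 7 + 1 (carry) = 10
Final time: 10:20

Final answer: 10:20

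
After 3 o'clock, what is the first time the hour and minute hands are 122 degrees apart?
At t minutes past 3:00, the hour hand is at 30 x 3 + 0.5t degrees and the minute hand is at 6t degrees.
The smaller angle between them is 122 degrees when |30H - 5.5t| = 122 or |30H - 5.5t| = 238.
With H = 3, solve 30 x 3 - 5.5t = +/- target for each target:
  t = (30 x 3 - 122) / 5.5 = -5.82 (outside (0, 60))
  t = (30 x 3 + 122) / 5.5 = 38.55
  t = (30 x 3 - 238) / 5.5 = -26.91 (outside (0, 60))
  t = (30 x 3 + 238) / 5.5 = 59.64
Valid solutions in (0, 60): {38.55, 59.64} minutes.
The first occurrence is t = 38.55 minutes.
The hands form a 122-degree angle at 38.55 minutes past 3:00.

Final answer: 38.55 minutes past 3:00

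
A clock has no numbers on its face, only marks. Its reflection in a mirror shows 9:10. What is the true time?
Reflection across the vertical (12-6) axis maps a hand at angle A degrees to (360 - A) degrees, which sends a reading of T minutes past 12:00 to (720 - T) minutes past 12:00.
Mirror reads 9:10 = 550 minutes past 12:00.
Actual time: (720 - 550) mod 720 = 170 minutes = 2:50.

Final answer: 2:50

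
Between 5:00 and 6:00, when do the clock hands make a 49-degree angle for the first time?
At t minutes past 5:00, the hour hand is at 30 x 5 + 0.5t degrees and the minute hand is at 6t degrees.
The smaller angle between them is 49 degrees when |30H - 5.5t| = 49 or |30H - 5.5t| = 311.
With H = 5, solve 30 x 5 - 5.5t = +/- target for each target:
  t = (30 x 5 - 49) / 5.5 = 18.36
  t = (30 x 5 + 49) / 5.5 = 36.18
  t = (30 x 5 - 311) / 5.5 = -29.27 (outside (0, 60))
  t = (30 x 5 + 311) / 5.5 = 83.82 (outside (0, 60))
Valid solutions in (0, 60): {18.36, 36.18} minutes.
The first occurrence is t = 18.36 minutes.
The hands form a 49-degree angle at 18.36 minutes past 5:00.

Final answer: 18.36 minutes past 5:00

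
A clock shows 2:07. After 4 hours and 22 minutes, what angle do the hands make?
First find the time 4 hours and 22 minutes after 2:07.
Total minutes: 2 x 60 + 7 + 4 x 60 + 22 = 389.
389 mod 720 = 389 minutes = 6:29.
Now compute the angle at 6:29:
Hour hand: 6 x 30 + 29 x 0.5 = 194.5 degrees
Minute hand: 29 x 6 = 174 degrees
Difference: |194.5 - 174| = 20.5 degrees
The angle is 20.5 degrees

Final answer: 20.5 degrees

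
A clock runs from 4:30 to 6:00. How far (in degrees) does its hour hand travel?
The hour hand moves 0.5 degrees per minute.
Time elapsed: 6:00 - 4:30 = 90 minutes
Angular displacement: 90 x 0.5 = 45 degrees

Final answer: 45 degrees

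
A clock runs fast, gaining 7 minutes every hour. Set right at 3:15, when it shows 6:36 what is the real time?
For every 60 true minutes, the faulty clock advances 67 minutes, so 1 faulty-clock minute corresponds to 60/67 true minutes.
From 3:15 to 6:36 on the faulty dial is 201 minutes.
True elapsed: 201 x 60/67 = 180 minutes = 3 hours.
True time: 3:15 + 3 hours = 6:15.

Final answer: 6:15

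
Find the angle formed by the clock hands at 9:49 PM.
Hour hand position: 9 x 30 + 49 x 0.5 = 294.5 degrees
Minute hand position: 49 x 6 = 294 degrees
Difference: |294.5 - 294| = 0.5 degrees
The angle between the hands is 0.5 degrees

Final answer: 0.5 degrees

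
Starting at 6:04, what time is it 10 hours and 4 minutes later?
Starting time: 6:04
Adding 4 minutes to 4 minutes: 4 + 4 = 8 minutes
Adding 10 hours: 6 + 10 = 16 - 12 = 4
Final time: 4:08

Final answer: 4:08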